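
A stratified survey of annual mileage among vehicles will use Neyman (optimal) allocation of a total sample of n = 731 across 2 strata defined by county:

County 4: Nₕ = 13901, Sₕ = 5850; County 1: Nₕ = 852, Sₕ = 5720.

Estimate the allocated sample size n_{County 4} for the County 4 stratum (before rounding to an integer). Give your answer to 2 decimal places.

Neyman allocation: nₕ = n·NₕSₕ / Σⱼ NⱼSⱼ.
Σ NⱼSⱼ = 13901·5850 + 852·5720 = 8.619429 × 10^7.
n_{County 4} = 731·13901·5850 / (8.619429 × 10^7) = 689.67.

689.67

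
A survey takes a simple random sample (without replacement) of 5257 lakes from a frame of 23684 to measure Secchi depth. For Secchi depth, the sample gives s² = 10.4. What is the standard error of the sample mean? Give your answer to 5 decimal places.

Under SRS without replacement, Var(ȳ) = (1 − f)·s²/n with f = n/N = 5257/23684 = 0.22196420.
Var(ȳ) = (1 − 0.22196420)·10.4/5257 = 0.77803580·0.0019783146 = 0.0015391996.
SE(ȳ) = √(0.0015391996) = 0.03923.

0.03923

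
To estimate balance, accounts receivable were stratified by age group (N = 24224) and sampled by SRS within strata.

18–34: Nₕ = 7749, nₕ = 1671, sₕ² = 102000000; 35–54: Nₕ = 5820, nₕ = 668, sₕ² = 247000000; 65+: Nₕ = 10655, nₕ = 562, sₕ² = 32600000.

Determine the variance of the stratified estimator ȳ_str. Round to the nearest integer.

34424

Var(ȳ_str) = Σₕ Wₕ²(1 − fₕ)sₕ²/nₕ with Wₕ = Nₕ/N, N = 24224.
18–34: Wₕ = 0.31988937; term = 0.31988937²·(1 − 0.21564073)·102000000/1671 = 4899.3488.
35–54: Wₕ = 0.24025760; term = 0.24025760²·(1 − 0.11477663)·247000000/668 = 18894.161.
65+: Wₕ = 0.43985304; term = 0.43985304²·(1 − 0.05274519)·32600000/562 = 10630.735.
Sum = 34424.245.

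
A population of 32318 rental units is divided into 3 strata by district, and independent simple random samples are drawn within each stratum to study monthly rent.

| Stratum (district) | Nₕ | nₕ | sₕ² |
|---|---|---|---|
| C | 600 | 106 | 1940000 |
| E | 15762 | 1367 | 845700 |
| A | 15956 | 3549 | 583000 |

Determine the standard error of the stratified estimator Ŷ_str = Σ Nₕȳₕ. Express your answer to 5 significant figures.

422270

Var(Ŷ_str) = Σₕ Nₕ²(1 − fₕ)sₕ²/nₕ.
C: 600²·(1 − 106/600)·1940000/106 = 5.4246792 × 10^9.
E: 15762²·(1 − 1367/15762)·845700/1367 = 1.4036887 × 10^11.
A: 15956²·(1 − 3549/15956)·583000/3549 = 3.2520212 × 10^10.
Sum = 1.7831376 × 10^11.
SE = √(1.7831376 × 10^11) = 422270.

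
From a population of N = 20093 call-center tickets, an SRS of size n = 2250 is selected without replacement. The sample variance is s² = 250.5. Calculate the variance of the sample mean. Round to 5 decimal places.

0.09887

Under SRS without replacement, Var(ȳ) = (1 − f)·s²/n with f = n/N = 2250/20093 = 0.11197930.
Var(ȳ) = (1 − 0.11197930)·250.5/2250 = 0.88802070·0.11133333 = 0.098866305.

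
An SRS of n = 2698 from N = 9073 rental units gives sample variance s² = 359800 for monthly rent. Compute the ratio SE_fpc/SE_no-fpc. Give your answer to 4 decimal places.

0.8382

f = n/N = 2698/9073 = 0.29736581.
SE_no-fpc = √(s²/n) = 11.548075; SE_fpc = √((1−f)s²/n) = 9.6799752.
Ratio = √(1−f) = 0.83823278.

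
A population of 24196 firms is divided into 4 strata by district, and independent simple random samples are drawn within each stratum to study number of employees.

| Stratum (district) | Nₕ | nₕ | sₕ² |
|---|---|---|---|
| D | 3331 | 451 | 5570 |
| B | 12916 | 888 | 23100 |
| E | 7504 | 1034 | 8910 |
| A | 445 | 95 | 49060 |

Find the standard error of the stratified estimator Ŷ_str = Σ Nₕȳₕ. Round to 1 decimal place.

Var(Ŷ_str) = Σₕ Nₕ²(1 − fₕ)sₕ²/nₕ.
D: 3331²·(1 − 451/3331)·5570/451 = 1.184802 × 10^8.
B: 12916²·(1 − 888/12916)·23100/888 = 4.0412942 × 10^9.
E: 7504²·(1 − 1034/7504)·8910/1034 = 4.1836397 × 10^8.
A: 445²·(1 − 95/445)·49060/95 = 8.0432579 × 10^7.
Sum = 4.6585709 × 10^9.
SE = √(4.6585709 × 10^9) = 68253.7.

68253.7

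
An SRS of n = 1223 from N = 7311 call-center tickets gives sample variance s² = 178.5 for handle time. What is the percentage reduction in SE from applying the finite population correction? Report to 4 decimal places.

8.7466

f = n/N = 1223/7311 = 0.16728218.
SE_no-fpc = √(s²/n) = 0.3820374; SE_fpc = √((1−f)s²/n) = 0.34862202.
Ratio = √(1−f) = 0.91253374. Reduction = 100·(1 − 0.91253374) = 8.7466%.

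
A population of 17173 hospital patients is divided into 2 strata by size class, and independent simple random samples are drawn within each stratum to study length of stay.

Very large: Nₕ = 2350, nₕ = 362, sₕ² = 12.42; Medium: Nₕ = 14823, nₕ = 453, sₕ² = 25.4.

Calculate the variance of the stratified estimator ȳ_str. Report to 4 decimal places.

0.0410

Var(ȳ_str) = Σₕ Wₕ²(1 − fₕ)sₕ²/nₕ with Wₕ = Nₕ/N, N = 17173.
Very large: Wₕ = 0.13684272; term = 0.13684272²·(1 − 0.15404255)·12.42/362 = 5.4350673 × 10^-4.
Medium: Wₕ = 0.86315728; term = 0.86315728²·(1 − 0.03056062)·25.4/453 = 0.040498231.
Sum = 0.041041738.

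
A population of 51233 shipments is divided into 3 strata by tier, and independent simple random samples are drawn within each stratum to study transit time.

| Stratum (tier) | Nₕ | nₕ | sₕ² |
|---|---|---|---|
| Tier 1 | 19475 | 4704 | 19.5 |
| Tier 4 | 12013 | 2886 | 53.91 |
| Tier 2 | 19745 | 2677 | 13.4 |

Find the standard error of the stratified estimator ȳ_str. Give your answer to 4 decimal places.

0.0433

Var(ȳ_str) = Σₕ Wₕ²(1 − fₕ)sₕ²/nₕ with Wₕ = Nₕ/N, N = 51233.
Tier 1: Wₕ = 0.38012609; term = 0.38012609²·(1 − 0.24154044)·19.5/4704 = 4.5431292 × 10^-4.
Tier 4: Wₕ = 0.23447778; term = 0.23447778²·(1 − 0.24023974)·53.91/2886 = 7.8028446 × 10^-4.
Tier 2: Wₕ = 0.38539613; term = 0.38539613²·(1 − 0.13557863)·13.4/2677 = 6.4268272 × 10^-4.
Sum = 0.0018772801.
SE = √(0.0018772801) = 0.0433.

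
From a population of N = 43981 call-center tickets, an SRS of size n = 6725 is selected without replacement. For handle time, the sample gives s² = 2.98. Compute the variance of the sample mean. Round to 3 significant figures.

3.75 × 10^-4

Under SRS without replacement, Var(ȳ) = (1 − f)·s²/n with f = n/N = 6725/43981 = 0.15290694.
Var(ȳ) = (1 − 0.15290694)·2.98/6725 = 0.84709306·4.4312268 × 10^-4 = 3.7536615 × 10^-4.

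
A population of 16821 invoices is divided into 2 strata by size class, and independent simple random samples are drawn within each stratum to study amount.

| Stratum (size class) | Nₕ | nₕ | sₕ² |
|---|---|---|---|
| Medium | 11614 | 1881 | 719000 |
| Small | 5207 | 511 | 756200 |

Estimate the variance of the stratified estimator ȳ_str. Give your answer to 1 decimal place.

280.6

Var(ȳ_str) = Σₕ Wₕ²(1 − fₕ)sₕ²/nₕ with Wₕ = Nₕ/N, N = 16821.
Medium: Wₕ = 0.69044647; term = 0.69044647²·(1 − 0.16195970)·719000/1881 = 152.70914.
Small: Wₕ = 0.30955353; term = 0.30955353²·(1 − 0.09813712)·756200/511 = 127.88742.
Sum = 280.59656.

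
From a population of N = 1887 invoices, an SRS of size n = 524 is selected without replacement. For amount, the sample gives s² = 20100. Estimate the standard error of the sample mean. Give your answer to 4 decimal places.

5.2637

Under SRS without replacement, Var(ȳ) = (1 − f)·s²/n with f = n/N = 524/1887 = 0.27768945.
Var(ȳ) = (1 − 0.27768945)·20100/524 = 0.72231055·38.358779 = 27.70695.
SE(ȳ) = √(27.70695) = 5.2637.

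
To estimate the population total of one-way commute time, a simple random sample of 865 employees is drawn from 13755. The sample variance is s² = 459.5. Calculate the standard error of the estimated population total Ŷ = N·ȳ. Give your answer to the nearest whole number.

Var(Ŷ) = N²·Var(ȳ) = N²·(1 − n/N)·s²/n.
f = 865/13755 = 0.06288622; Var(ȳ) = 0.93711378·459.5/865 = 0.49780784.
Var(Ŷ) = 13755² · 0.49780784 = 9.4185256 × 10^7.
SE(Ŷ) = √(9.4185256 × 10^7) = 9705.

9705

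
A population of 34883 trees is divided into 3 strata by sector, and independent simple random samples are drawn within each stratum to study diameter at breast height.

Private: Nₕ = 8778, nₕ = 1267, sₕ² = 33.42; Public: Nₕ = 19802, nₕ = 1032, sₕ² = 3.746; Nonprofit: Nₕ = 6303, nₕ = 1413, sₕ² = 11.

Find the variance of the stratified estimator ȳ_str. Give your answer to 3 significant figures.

Var(ȳ_str) = Σₕ Wₕ²(1 − fₕ)sₕ²/nₕ with Wₕ = Nₕ/N, N = 34883.
Private: Wₕ = 0.25164120; term = 0.25164120²·(1 − 0.14433812)·33.42/1267 = 0.0014292082.
Public: Wₕ = 0.56766907; term = 0.56766907²·(1 − 0.05211595)·3.746/1032 = 0.0011087503.
Nonprofit: Wₕ = 0.18068973; term = 0.18068973²·(1 − 0.22417896)·11/1413 = 1.9718734 × 10^-4.
Sum = 0.0027351458.

0.00274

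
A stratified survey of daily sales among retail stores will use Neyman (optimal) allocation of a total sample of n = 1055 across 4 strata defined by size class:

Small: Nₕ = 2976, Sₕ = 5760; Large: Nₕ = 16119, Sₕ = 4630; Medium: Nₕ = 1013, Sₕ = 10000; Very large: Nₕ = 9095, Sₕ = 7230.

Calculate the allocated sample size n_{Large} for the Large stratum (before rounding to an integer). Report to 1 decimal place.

Neyman allocation: nₕ = n·NₕSₕ / Σⱼ NⱼSⱼ.
Σ NⱼSⱼ = 2976·5760 + 16119·4630 + 1013·10000 + 9095·7230 = 1.6765958 × 10^8.
n_{Large} = 1055·16119·4630 / (1.6765958 × 10^8) = 469.6.

469.6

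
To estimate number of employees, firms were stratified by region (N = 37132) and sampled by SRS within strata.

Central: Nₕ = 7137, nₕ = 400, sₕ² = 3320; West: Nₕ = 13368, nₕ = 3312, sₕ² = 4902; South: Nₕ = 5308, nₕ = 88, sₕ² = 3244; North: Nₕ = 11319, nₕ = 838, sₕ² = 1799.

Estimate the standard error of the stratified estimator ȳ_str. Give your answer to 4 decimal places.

1.1659

Var(ȳ_str) = Σₕ Wₕ²(1 − fₕ)sₕ²/nₕ with Wₕ = Nₕ/N, N = 37132.
Central: Wₕ = 0.19220618; term = 0.19220618²·(1 − 0.05604596)·3320/400 = 0.2894434.
West: Wₕ = 0.36001293; term = 0.36001293²·(1 − 0.24775583)·4902/3312 = 0.14430388.
South: Wₕ = 0.14294948; term = 0.14294948²·(1 − 0.01657875)·3244/88 = 0.7408033.
North: Wₕ = 0.30483141; term = 0.30483141²·(1 − 0.07403481)·1799/838 = 0.18471461.
Sum = 1.3592652.
SE = √(1.3592652) = 1.1659.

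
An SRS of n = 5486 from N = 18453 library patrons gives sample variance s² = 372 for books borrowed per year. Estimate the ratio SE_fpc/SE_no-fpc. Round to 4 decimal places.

0.8383

f = n/N = 5486/18453 = 0.29729583.
SE_no-fpc = √(s²/n) = 0.26040155; SE_fpc = √((1−f)s²/n) = 0.21828799.
Ratio = √(1−f) = 0.83827452.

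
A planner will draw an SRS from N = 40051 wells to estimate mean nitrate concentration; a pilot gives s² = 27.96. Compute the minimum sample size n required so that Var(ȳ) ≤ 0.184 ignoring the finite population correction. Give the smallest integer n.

152

Without fpc, n₀ = s²/D = 27.96/0.184 = 151.9565.
Rounding up, n = 152.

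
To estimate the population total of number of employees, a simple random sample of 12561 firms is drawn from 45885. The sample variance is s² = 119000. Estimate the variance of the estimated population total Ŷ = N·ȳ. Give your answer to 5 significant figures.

1.4486 × 10^10

Var(Ŷ) = N²·Var(ȳ) = N²·(1 − n/N)·s²/n.
f = 12561/45885 = 0.27374959; Var(ȳ) = 0.72625041·119000/12561 = 6.8803279.
Var(Ŷ) = 45885² · 6.8803279 = 1.4486071 × 10^10.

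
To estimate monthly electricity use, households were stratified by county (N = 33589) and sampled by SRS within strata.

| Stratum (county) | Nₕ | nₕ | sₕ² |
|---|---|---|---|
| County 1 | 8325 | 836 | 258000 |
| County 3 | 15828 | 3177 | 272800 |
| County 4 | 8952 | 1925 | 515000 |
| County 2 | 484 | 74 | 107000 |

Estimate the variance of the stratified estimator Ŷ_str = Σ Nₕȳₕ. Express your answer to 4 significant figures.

Var(Ŷ_str) = Σₕ Nₕ²(1 − fₕ)sₕ²/nₕ.
County 1: 8325²·(1 − 836/8325)·258000/836 = 1.9240728 × 10^10.
County 3: 15828²·(1 − 3177/15828)·272800/3177 = 1.7194045 × 10^10.
County 4: 8952²·(1 − 1925/8952)·515000/1925 = 1.6829318 × 10^10.
County 2: 484²·(1 − 74/484)·107000/74 = 2.8693351 × 10^8.
Sum = 5.3551025 × 10^10.

5.355 × 10^10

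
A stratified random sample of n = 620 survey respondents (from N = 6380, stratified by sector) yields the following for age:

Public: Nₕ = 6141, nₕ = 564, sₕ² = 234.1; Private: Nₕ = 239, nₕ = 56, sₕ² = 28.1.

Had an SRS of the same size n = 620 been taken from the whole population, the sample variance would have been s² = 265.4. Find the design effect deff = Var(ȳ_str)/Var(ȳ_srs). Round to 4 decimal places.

0.9051

Var(ȳ_str) = Σ Wₕ²(1−fₕ)sₕ²/nₕ with Wₕ = Nₕ/6380:
  Public: (6141/6380)²·(1−564/6141)·234.1/564 = 0.34923736
  Private: (239/6380)²·(1−56/239)·28.1/56 = 5.3917026 × 10^-4
  → Var(ȳ_str) = 0.34977653.
Var(ȳ_srs) = (1 − 620/6380)·265.4/620 = 0.38646577.
deff = 0.34977653 / 0.38646577 = 0.9051.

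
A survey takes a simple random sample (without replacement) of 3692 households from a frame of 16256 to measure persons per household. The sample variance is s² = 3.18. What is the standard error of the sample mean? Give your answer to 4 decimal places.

0.0258

Under SRS without replacement, Var(ȳ) = (1 − f)·s²/n with f = n/N = 3692/16256 = 0.22711614.
Var(ȳ) = (1 − 0.22711614)·3.18/3692 = 0.77288386·8.6132178 × 10^-4 = 6.657017 × 10^-4.
SE(ȳ) = √(6.657017 × 10^-4) = 0.0258.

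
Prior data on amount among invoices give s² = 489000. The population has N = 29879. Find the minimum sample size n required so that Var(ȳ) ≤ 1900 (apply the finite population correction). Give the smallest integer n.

Without fpc, n₀ = s²/D = 489000/1900 = 257.3684.
With fpc, (1 − n/N)·s²/n ≤ D requires n ≥ n₀/(1 + n₀/N) = 257.3684/(1 + 257.3684/29879) = 255.1704.
Rounding up, n = 256.

256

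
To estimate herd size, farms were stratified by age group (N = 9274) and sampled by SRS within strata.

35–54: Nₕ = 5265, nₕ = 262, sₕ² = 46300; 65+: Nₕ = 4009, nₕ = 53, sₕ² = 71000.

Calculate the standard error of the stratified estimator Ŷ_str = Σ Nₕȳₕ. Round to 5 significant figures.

Var(Ŷ_str) = Σₕ Nₕ²(1 − fₕ)sₕ²/nₕ.
35–54: 5265²·(1 − 262/5265)·46300/262 = 4.6548809 × 10^9.
65+: 4009²·(1 − 53/4009)·71000/53 = 2.1245885 × 10^10.
Sum = 2.5900766 × 10^10.
SE = √(2.5900766 × 10^10) = 160940.

160940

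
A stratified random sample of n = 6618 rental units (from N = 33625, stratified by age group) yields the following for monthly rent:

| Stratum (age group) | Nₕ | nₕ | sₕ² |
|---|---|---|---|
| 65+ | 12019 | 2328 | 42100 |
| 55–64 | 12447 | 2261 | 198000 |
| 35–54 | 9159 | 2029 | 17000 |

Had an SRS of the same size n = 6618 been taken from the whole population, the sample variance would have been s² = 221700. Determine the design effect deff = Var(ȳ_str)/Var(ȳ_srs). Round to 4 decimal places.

Var(ȳ_str) = Σ Wₕ²(1−fₕ)sₕ²/nₕ with Wₕ = Nₕ/33625:
  65+: (12019/33625)²·(1−2328/12019)·42100/2328 = 1.862994
  55–64: (12447/33625)²·(1−2261/12447)·198000/2261 = 9.8199303
  35–54: (9159/33625)²·(1−2029/9159)·17000/2029 = 0.48392703
  → Var(ȳ_str) = 12.166851.
Var(ȳ_srs) = (1 − 6618/33625)·221700/6618 = 26.906238.
deff = 12.166851 / 26.906238 = 0.4522.

0.4522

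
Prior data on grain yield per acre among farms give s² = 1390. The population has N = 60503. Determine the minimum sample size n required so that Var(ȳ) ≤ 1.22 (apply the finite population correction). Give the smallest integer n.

1119

Without fpc, n₀ = s²/D = 1390/1.22 = 1139.3443.
With fpc, (1 − n/N)·s²/n ≤ D requires n ≥ n₀/(1 + n₀/N) = 1139.3443/(1 + 1139.3443/60503) = 1118.2856.
Rounding up, n = 1119.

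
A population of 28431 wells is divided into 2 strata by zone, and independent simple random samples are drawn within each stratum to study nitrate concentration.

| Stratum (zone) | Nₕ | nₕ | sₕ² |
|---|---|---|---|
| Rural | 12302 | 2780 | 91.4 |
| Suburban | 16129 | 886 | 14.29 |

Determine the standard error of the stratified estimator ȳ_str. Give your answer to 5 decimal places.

Var(ȳ_str) = Σₕ Wₕ²(1 − fₕ)sₕ²/nₕ with Wₕ = Nₕ/N, N = 28431.
Rural: Wₕ = 0.43269670; term = 0.43269670²·(1 − 0.22597952)·91.4/2780 = 0.0047645406.
Suburban: Wₕ = 0.56730330; term = 0.56730330²·(1 − 0.05493211)·14.29/886 = 0.0049055999.
Sum = 0.0096701405.
SE = √(0.0096701405) = 0.09834.

0.09834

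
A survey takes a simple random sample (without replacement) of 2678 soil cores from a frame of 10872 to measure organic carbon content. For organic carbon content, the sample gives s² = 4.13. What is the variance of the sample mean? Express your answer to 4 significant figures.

Under SRS without replacement, Var(ȳ) = (1 − f)·s²/n with f = n/N = 2678/10872 = 0.24632082.
Var(ȳ) = (1 − 0.24632082)·4.13/2678 = 0.75367918·0.0015421957 = 0.0011623208.

0.001162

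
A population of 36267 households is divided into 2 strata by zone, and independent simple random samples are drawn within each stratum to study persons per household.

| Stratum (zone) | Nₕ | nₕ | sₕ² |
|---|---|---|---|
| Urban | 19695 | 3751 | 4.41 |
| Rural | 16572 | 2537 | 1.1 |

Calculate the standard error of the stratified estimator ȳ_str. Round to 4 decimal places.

Var(ȳ_str) = Σₕ Wₕ²(1 − fₕ)sₕ²/nₕ with Wₕ = Nₕ/N, N = 36267.
Urban: Wₕ = 0.54305567; term = 0.54305567²·(1 − 0.19045443)·4.41/3751 = 2.806865 × 10^-4.
Rural: Wₕ = 0.45694433; term = 0.45694433²·(1 − 0.15308955)·1.1/2537 = 7.6671912 × 10^-5.
Sum = 3.5735841 × 10^-4.
SE = √(3.5735841 × 10^-4) = 0.0189.

0.0189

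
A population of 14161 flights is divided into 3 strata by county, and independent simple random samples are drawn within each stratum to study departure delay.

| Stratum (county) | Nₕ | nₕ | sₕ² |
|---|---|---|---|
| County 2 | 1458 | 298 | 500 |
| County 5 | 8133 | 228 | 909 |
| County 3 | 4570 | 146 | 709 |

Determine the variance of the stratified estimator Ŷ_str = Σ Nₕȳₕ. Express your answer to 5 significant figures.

3.5734 × 10^8

Var(Ŷ_str) = Σₕ Nₕ²(1 − fₕ)sₕ²/nₕ.
County 2: 1458²·(1 − 298/1458)·500/298 = 2.8377181 × 10^6.
County 5: 8133²·(1 − 228/8133)·909/228 = 2.5631952 × 10^8.
County 3: 4570²·(1 − 146/4570)·709/146 = 9.8180378 × 10^7.
Sum = 3.5733762 × 10^8.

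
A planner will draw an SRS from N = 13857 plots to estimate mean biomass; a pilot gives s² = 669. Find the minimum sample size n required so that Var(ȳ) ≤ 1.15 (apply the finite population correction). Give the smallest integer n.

559

Without fpc, n₀ = s²/D = 669/1.15 = 581.7391.
With fpc, (1 − n/N)·s²/n ≤ D requires n ≥ n₀/(1 + n₀/N) = 581.7391/(1 + 581.7391/13857) = 558.3007.
Rounding up, n = 559.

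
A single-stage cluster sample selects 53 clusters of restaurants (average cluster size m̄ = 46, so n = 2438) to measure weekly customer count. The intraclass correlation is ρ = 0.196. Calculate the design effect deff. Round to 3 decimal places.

9.820

deff = 1 + (46 − 1)·0.196 = 1 + 8.82 = 9.82.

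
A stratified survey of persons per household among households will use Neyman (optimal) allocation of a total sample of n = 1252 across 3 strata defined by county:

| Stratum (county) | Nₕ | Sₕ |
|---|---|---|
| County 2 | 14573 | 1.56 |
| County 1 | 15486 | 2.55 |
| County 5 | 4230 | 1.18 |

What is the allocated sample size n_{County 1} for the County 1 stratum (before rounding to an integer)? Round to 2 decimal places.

Neyman allocation: nₕ = n·NₕSₕ / Σⱼ NⱼSⱼ.
Σ NⱼSⱼ = 14573·1.56 + 15486·2.55 + 4230·1.18 = 67214.58.
n_{County 1} = 1252·15486·2.55 / 67214.58 = 735.56.

735.56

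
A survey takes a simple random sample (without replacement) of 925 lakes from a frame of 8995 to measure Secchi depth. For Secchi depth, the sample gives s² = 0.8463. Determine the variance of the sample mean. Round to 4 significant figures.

8.208 × 10^-4

Under SRS without replacement, Var(ȳ) = (1 − f)·s²/n with f = n/N = 925/8995 = 0.10283491.
Var(ȳ) = (1 − 0.10283491)·0.8463/925 = 0.89716509·9.1491892 × 10^-4 = 8.2083332 × 10^-4.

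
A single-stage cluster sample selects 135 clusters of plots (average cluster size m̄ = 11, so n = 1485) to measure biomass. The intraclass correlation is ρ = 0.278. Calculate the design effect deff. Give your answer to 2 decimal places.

3.78

deff = 1 + (11 − 1)·0.278 = 1 + 2.78 = 3.78.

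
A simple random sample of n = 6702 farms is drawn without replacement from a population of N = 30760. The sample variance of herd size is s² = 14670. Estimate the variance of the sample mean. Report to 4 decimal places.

Under SRS without replacement, Var(ȳ) = (1 − f)·s²/n with f = n/N = 6702/30760 = 0.21788036.
Var(ȳ) = (1 − 0.21788036)·14670/6702 = 0.78211964·2.1888988 = 1.7119808.

1.7120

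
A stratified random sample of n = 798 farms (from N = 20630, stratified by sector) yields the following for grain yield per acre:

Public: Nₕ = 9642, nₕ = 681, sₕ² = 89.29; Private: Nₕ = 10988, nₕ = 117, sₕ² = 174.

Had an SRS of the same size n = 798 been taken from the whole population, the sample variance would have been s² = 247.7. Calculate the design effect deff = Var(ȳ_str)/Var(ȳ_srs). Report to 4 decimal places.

Var(ȳ_str) = Σ Wₕ²(1−fₕ)sₕ²/nₕ with Wₕ = Nₕ/20630:
  Public: (9642/20630)²·(1−681/9642)·89.29/681 = 0.026618333
  Private: (10988/20630)²·(1−117/10988)·174/117 = 0.41740061
  → Var(ȳ_str) = 0.44401894.
Var(ȳ_srs) = (1 − 798/20630)·247.7/798 = 0.29839422.
deff = 0.44401894 / 0.29839422 = 1.4880.

1.4880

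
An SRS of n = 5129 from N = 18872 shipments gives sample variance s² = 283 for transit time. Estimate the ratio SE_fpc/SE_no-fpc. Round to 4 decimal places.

0.8534

f = n/N = 5129/18872 = 0.27177830.
SE_no-fpc = √(s²/n) = 0.23489667; SE_fpc = √((1−f)s²/n) = 0.20045121.
Ratio = √(1−f) = 0.85335907.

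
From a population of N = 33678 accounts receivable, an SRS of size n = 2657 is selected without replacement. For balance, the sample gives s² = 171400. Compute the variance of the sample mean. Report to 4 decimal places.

Under SRS without replacement, Var(ȳ) = (1 − f)·s²/n with f = n/N = 2657/33678 = 0.07889423.
Var(ȳ) = (1 − 0.07889423)·171400/2657 = 0.92110577·64.508845 = 59.419469.

59.4195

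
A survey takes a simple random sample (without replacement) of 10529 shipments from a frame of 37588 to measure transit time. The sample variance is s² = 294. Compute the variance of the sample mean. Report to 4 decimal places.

Under SRS without replacement, Var(ȳ) = (1 − f)·s²/n with f = n/N = 10529/37588 = 0.28011599.
Var(ȳ) = (1 − 0.28011599)·294/10529 = 0.71988401·0.02792288 = 0.020101234.

0.0201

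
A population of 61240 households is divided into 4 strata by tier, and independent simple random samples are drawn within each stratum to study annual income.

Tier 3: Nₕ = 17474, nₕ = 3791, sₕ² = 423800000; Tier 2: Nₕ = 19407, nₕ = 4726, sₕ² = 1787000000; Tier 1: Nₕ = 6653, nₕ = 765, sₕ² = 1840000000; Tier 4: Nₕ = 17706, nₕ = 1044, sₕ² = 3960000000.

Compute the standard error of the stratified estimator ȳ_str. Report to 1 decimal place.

599.5

Var(ȳ_str) = Σₕ Wₕ²(1 − fₕ)sₕ²/nₕ with Wₕ = Nₕ/N, N = 61240.
Tier 3: Wₕ = 0.28533638; term = 0.28533638²·(1 − 0.21695090)·423800000/3791 = 7127.0608.
Tier 2: Wₕ = 0.31690072; term = 0.31690072²·(1 − 0.24352038)·1787000000/4726 = 28725.958.
Tier 1: Wₕ = 0.10863815; term = 0.10863815²·(1 − 0.11498572)·1840000000/765 = 25122.991.
Tier 4: Wₕ = 0.28912476; term = 0.28912476²·(1 − 0.05896306)·3960000000/1044 = 298381.51.
Sum = 359357.52.
SE = √(359357.52) = 599.5.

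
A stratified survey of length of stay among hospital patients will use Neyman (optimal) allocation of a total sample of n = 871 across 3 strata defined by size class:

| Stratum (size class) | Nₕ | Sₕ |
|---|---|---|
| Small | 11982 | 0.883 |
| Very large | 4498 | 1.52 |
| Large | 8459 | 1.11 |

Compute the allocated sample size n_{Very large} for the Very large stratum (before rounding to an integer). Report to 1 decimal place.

222.1

Neyman allocation: nₕ = n·NₕSₕ / Σⱼ NⱼSⱼ.
Σ NⱼSⱼ = 11982·0.883 + 4498·1.52 + 8459·1.11 = 26806.556.
n_{Very large} = 871·4498·1.52 / 26806.556 = 222.1.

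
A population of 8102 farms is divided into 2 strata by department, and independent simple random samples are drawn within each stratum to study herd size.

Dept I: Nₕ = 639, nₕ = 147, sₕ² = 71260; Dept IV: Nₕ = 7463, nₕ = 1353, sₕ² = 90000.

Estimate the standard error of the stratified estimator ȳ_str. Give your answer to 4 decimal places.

6.9663

Var(ȳ_str) = Σₕ Wₕ²(1 − fₕ)sₕ²/nₕ with Wₕ = Nₕ/N, N = 8102.
Dept I: Wₕ = 0.07886941; term = 0.07886941²·(1 − 0.23004695)·71260/147 = 2.3217207.
Dept IV: Wₕ = 0.92113059; term = 0.92113059²·(1 − 0.18129439)·90000/1353 = 46.207757.
Sum = 48.529478.
SE = √(48.529478) = 6.9663.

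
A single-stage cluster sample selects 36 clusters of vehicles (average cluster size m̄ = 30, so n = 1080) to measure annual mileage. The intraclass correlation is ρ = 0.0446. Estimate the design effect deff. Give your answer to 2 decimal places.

deff = 1 + (30 − 1)·0.0446 = 1 + 1.2934 = 2.2934.

2.29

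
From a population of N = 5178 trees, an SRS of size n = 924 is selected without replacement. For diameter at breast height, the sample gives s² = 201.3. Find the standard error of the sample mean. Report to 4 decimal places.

0.4231

Under SRS without replacement, Var(ȳ) = (1 − f)·s²/n with f = n/N = 924/5178 = 0.17844728.
Var(ȳ) = (1 − 0.17844728)·201.3/924 = 0.82155272·0.21785714 = 0.17898113.
SE(ȳ) = √(0.17898113) = 0.4231.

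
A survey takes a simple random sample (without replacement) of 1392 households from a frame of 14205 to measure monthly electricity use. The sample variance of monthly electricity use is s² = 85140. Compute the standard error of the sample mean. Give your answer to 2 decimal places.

Under SRS without replacement, Var(ȳ) = (1 − f)·s²/n with f = n/N = 1392/14205 = 0.09799366.
Var(ȳ) = (1 − 0.09799366)·85140/1392 = 0.90200634·61.163793 = 55.170129.
SE(ȳ) = √(55.170129) = 7.43.

7.43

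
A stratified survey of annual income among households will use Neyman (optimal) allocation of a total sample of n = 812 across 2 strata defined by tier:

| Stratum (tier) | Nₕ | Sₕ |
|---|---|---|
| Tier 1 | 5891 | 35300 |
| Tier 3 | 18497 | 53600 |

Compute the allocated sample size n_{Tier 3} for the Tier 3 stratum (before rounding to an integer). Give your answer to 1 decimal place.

671.2

Neyman allocation: nₕ = n·NₕSₕ / Σⱼ NⱼSⱼ.
Σ NⱼSⱼ = 5891·35300 + 18497·53600 = 1.1993915 × 10^9.
n_{Tier 3} = 812·18497·53600 / (1.1993915 × 10^9) = 671.2.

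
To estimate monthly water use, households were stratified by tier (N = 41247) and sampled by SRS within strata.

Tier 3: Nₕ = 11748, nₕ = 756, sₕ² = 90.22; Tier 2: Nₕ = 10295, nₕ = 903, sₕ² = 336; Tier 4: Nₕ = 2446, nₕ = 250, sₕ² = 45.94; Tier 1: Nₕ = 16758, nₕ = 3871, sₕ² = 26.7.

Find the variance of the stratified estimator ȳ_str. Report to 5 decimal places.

Var(ȳ_str) = Σₕ Wₕ²(1 − fₕ)sₕ²/nₕ with Wₕ = Nₕ/N, N = 41247.
Tier 3: Wₕ = 0.28482071; term = 0.28482071²·(1 − 0.06435138)·90.22/756 = 0.0090580967.
Tier 2: Wₕ = 0.24959391; term = 0.24959391²·(1 − 0.08771248)·336/903 = 0.02114712.
Tier 4: Wₕ = 0.05930128; term = 0.05930128²·(1 − 0.10220769)·45.94/250 = 5.8016969 × 10^-4.
Tier 1: Wₕ = 0.40628409; term = 0.40628409²·(1 − 0.23099415)·26.7/3871 = 8.7554278 × 10^-4.
Sum = 0.031660929.

0.03166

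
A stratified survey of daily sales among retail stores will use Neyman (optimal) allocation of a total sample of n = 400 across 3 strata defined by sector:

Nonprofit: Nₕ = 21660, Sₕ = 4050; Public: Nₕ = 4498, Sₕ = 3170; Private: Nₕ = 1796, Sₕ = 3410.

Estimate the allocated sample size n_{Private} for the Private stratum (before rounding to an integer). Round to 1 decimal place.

Neyman allocation: nₕ = n·NₕSₕ / Σⱼ NⱼSⱼ.
Σ NⱼSⱼ = 21660·4050 + 4498·3170 + 1796·3410 = 1.0810602 × 10^8.
n_{Private} = 400·1796·3410 / (1.0810602 × 10^8) = 22.7.

22.7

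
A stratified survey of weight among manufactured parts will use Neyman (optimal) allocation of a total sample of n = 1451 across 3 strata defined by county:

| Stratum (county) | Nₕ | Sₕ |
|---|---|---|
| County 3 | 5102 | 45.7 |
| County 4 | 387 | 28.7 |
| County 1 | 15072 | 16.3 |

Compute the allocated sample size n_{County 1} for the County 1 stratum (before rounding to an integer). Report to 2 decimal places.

727.58

Neyman allocation: nₕ = n·NₕSₕ / Σⱼ NⱼSⱼ.
Σ NⱼSⱼ = 5102·45.7 + 387·28.7 + 15072·16.3 = 489941.9.
n_{County 1} = 1451·15072·16.3 / 489941.9 = 727.58.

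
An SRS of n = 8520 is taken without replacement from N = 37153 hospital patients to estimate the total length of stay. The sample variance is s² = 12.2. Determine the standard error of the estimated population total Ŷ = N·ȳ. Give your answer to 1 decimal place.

1234.2

Var(Ŷ) = N²·Var(ȳ) = N²·(1 − n/N)·s²/n.
f = 8520/37153 = 0.22932199; Var(ȳ) = 0.77067801·12.2/8520 = 0.001103553.
Var(Ŷ) = 37153² · 0.001103553 = 1.5232843 × 10^6.
SE(Ŷ) = √(1.5232843 × 10^6) = 1234.2.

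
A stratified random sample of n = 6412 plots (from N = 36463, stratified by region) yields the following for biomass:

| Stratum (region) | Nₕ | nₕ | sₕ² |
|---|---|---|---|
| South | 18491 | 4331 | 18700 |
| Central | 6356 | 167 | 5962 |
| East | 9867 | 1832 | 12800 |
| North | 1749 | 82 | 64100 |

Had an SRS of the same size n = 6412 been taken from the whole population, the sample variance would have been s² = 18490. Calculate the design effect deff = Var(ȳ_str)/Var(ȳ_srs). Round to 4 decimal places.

Var(ȳ_str) = Σ Wₕ²(1−fₕ)sₕ²/nₕ with Wₕ = Nₕ/36463:
  South: (18491/36463)²·(1−4331/18491)·18700/4331 = 0.8503002
  Central: (6356/36463)²·(1−167/6356)·5962/167 = 1.0562703
  East: (9867/36463)²·(1−1832/9867)·12800/1832 = 0.41663017
  North: (1749/36463)²·(1−82/1749)·64100/82 = 1.714213
  → Var(ȳ_str) = 4.0374137.
Var(ȳ_srs) = (1 − 6412/36463)·18490/6412 = 2.3765663.
deff = 4.0374137 / 2.3765663 = 1.6988.

1.6988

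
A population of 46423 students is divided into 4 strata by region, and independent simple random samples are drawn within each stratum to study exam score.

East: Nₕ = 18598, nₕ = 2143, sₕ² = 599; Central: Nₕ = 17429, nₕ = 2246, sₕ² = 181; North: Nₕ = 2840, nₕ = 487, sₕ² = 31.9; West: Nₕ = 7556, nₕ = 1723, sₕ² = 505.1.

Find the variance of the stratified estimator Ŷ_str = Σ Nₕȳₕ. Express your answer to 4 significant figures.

1.202 × 10^8

Var(Ŷ_str) = Σₕ Nₕ²(1 − fₕ)sₕ²/nₕ.
East: 18598²·(1 − 2143/18598)·599/2143 = 8.5539908 × 10^7.
Central: 17429²·(1 − 2246/17429)·181/2246 = 2.1325483 × 10^7.
North: 2840²·(1 − 487/2840)·31.9/487 = 437725.64.
West: 7556²·(1 − 1723/7556)·505.1/1723 = 1.2920402 × 10^7.
Sum = 1.2022352 × 10^8.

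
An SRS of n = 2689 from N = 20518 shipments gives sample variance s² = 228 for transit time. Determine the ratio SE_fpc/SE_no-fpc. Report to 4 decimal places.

0.9322

f = n/N = 2689/20518 = 0.13105566.
SE_no-fpc = √(s²/n) = 0.29118703; SE_fpc = √((1−f)s²/n) = 0.27143635.
Ratio = √(1−f) = 0.93217184.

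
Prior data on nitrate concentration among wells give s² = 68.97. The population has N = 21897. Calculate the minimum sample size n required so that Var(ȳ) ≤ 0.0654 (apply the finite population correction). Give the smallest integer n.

Without fpc, n₀ = s²/D = 68.97/0.0654 = 1054.5872.
With fpc, (1 − n/N)·s²/n ≤ D requires n ≥ n₀/(1 + n₀/N) = 1054.5872/(1 + 1054.5872/21897) = 1006.1307.
Rounding up, n = 1007.

1007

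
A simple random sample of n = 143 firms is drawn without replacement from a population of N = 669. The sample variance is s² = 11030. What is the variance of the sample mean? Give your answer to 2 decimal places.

Under SRS without replacement, Var(ȳ) = (1 − f)·s²/n with f = n/N = 143/669 = 0.21375187.
Var(ȳ) = (1 − 0.21375187)·11030/143 = 0.78624813·77.132867 = 60.645573.

60.65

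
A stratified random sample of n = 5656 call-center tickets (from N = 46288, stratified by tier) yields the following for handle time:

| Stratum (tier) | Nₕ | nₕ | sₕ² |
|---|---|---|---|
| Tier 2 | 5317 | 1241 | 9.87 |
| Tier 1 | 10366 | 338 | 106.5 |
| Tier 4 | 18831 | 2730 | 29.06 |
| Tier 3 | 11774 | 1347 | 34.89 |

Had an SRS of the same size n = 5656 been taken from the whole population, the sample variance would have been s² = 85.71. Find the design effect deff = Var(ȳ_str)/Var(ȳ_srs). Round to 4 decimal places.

Var(ȳ_str) = Σ Wₕ²(1−fₕ)sₕ²/nₕ with Wₕ = Nₕ/46288:
  Tier 2: (5317/46288)²·(1−1241/5317)·9.87/1241 = 8.0446911 × 10^-5
  Tier 1: (10366/46288)²·(1−338/10366)·106.5/338 = 0.015286977
  Tier 4: (18831/46288)²·(1−2730/18831)·29.06/2730 = 0.0015063378
  Tier 3: (11774/46288)²·(1−1347/11774)·34.89/1347 = 0.0014841573
  → Var(ȳ_str) = 0.018357919.
Var(ȳ_srs) = (1 − 5656/46288)·85.71/5656 = 0.013302151.
deff = 0.018357919 / 0.013302151 = 1.3801.

1.3801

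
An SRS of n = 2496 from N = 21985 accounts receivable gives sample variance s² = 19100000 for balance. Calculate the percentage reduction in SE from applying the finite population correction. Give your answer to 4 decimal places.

f = n/N = 2496/21985 = 0.11353195.
SE_no-fpc = √(s²/n) = 87.477103; SE_fpc = √((1−f)s²/n) = 82.36182.
Ratio = √(1−f) = 0.94152432. Reduction = 100·(1 − 0.94152432) = 5.8476%.

5.8476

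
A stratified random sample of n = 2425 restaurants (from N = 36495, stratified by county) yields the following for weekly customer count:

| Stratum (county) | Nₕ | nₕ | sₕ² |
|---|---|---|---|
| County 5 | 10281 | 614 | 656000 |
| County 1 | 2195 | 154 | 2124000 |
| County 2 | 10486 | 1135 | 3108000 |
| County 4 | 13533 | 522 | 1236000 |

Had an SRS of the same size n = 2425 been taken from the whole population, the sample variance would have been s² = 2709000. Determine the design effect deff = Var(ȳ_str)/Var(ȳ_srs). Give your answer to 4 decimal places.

0.6144

Var(ȳ_str) = Σ Wₕ²(1−fₕ)sₕ²/nₕ with Wₕ = Nₕ/36495:
  County 5: (10281/36495)²·(1−614/10281)·656000/614 = 79.725235
  County 1: (2195/36495)²·(1−154/2195)·2124000/154 = 46.392159
  County 2: (10486/36495)²·(1−1135/10486)·3108000/1135 = 201.59805
  County 4: (13533/36495)²·(1−522/13533)·1236000/522 = 313.03002
  → Var(ȳ_str) = 640.74546.
Var(ȳ_srs) = (1 − 2425/36495)·2709000/2425 = 1042.8841.
deff = 640.74546 / 1042.8841 = 0.6144.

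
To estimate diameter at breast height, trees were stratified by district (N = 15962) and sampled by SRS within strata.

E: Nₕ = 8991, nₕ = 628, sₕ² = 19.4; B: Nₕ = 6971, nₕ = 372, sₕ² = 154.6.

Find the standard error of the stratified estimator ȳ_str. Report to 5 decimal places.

Var(ȳ_str) = Σₕ Wₕ²(1 − fₕ)sₕ²/nₕ with Wₕ = Nₕ/N, N = 15962.
E: Wₕ = 0.56327528; term = 0.56327528²·(1 − 0.06984763)·19.4/628 = 0.009116698.
B: Wₕ = 0.43672472; term = 0.43672472²·(1 − 0.05336394)·154.6/372 = 0.075035218.
Sum = 0.084151916.
SE = √(0.084151916) = 0.29009.

0.29009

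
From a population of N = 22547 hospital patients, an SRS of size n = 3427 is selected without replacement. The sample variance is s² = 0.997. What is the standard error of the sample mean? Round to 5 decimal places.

Under SRS without replacement, Var(ȳ) = (1 − f)·s²/n with f = n/N = 3427/22547 = 0.15199361.
Var(ȳ) = (1 − 0.15199361)·0.997/3427 = 0.84800639·2.9092501 × 10^-4 = 2.4670626 × 10^-4.
SE(ȳ) = √(2.4670626 × 10^-4) = 0.01571.

0.01571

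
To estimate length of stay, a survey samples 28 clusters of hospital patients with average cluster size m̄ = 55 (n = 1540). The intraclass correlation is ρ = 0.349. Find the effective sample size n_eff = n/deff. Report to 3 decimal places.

deff = 1 + (55 − 1)·0.349 = 1 + 18.846 = 19.846.
n_eff = 1540 / 19.846 = 77.598.

77.598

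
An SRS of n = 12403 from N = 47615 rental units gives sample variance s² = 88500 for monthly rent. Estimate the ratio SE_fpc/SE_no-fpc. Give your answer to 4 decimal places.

0.8600

f = n/N = 12403/47615 = 0.26048514.
SE_no-fpc = √(s²/n) = 2.6712114; SE_fpc = √((1−f)s²/n) = 2.2971096.
Ratio = √(1−f) = 0.85995050.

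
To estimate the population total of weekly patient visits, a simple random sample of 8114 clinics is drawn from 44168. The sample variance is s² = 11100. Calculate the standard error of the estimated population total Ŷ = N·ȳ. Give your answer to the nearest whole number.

Var(Ŷ) = N²·Var(ȳ) = N²·(1 − n/N)·s²/n.
f = 8114/44168 = 0.18370766; Var(ȳ) = 0.81629234·11100/8114 = 1.1166927.
Var(Ŷ) = 44168² · 1.1166927 = 2.1784578 × 10^9.
SE(Ŷ) = √(2.1784578 × 10^9) = 46674.

46674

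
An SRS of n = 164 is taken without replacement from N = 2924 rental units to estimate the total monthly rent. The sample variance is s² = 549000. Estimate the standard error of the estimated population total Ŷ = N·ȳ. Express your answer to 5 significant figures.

Var(Ŷ) = N²·Var(ȳ) = N²·(1 − n/N)·s²/n.
f = 164/2924 = 0.05608755; Var(ȳ) = 0.94391245·549000/164 = 3159.8045.
Var(Ŷ) = 2924² · 3159.8045 = 2.7015621 × 10^10.
SE(Ŷ) = √(2.7015621 × 10^10) = 164360.

164360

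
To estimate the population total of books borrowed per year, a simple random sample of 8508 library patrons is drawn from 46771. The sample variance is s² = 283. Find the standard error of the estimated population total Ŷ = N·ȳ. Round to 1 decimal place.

Var(Ŷ) = N²·Var(ȳ) = N²·(1 − n/N)·s²/n.
f = 8508/46771 = 0.18190759; Var(ȳ) = 0.81809241·283/8508 = 0.027212054.
Var(Ŷ) = 46771² · 0.027212054 = 5.9527088 × 10^7.
SE(Ŷ) = √(5.9527088 × 10^7) = 7715.4.

7715.4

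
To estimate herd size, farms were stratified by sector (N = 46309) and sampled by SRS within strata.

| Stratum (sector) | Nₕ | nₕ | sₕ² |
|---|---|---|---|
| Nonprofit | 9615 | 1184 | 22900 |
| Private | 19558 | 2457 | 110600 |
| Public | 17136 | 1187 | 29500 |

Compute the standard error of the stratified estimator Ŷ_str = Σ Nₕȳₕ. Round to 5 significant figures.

Var(Ŷ_str) = Σₕ Nₕ²(1 − fₕ)sₕ²/nₕ.
Nonprofit: 9615²·(1 − 1184/9615)·22900/1184 = 1.5678776 × 10^9.
Private: 19558²·(1 − 2457/19558)·110600/2457 = 1.5055526 × 10^10.
Public: 17136²·(1 − 1187/17136)·29500/1187 = 6.7922585 × 10^9.
Sum = 2.3415662 × 10^10.
SE = √(2.3415662 × 10^10) = 153020.

153020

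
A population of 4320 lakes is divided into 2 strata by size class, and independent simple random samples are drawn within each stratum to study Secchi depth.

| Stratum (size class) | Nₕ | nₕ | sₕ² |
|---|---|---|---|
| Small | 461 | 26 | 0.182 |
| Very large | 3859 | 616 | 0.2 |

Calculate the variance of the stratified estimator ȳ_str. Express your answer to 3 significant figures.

2.93 × 10^-4

Var(ȳ_str) = Σₕ Wₕ²(1 − fₕ)sₕ²/nₕ with Wₕ = Nₕ/N, N = 4320.
Small: Wₕ = 0.10671296; term = 0.10671296²·(1 − 0.05639913)·0.182/26 = 7.5217818 × 10^-5.
Very large: Wₕ = 0.89328704; term = 0.89328704²·(1 − 0.15962685)·0.2/616 = 2.177226 × 10^-4.
Sum = 2.9294042 × 10^-4.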